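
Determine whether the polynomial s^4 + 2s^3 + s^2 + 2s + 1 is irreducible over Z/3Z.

Write m(s) = s^4 + 2s^3 + s^2 + 2s + 1.
Check for roots in Z/3Z: m(0) = 1; m(1) = 1; m(2) = 2.
No roots, so no linear factors.
Monic irreducibles of degree 2 over GF(3): s^2 + 1, s^2 + s + 2, s^2 + 2s + 2.
None of them divide m (all give nonzero remainder).
No irreducible factor of degree ≤ 2 exists, so m is irreducible over GF(3).

Yes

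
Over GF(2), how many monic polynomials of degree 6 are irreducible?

9

Gauss's count: N_{2}(6) = (1/6) Σ_{d|6} μ(6/d)·2^d.
Divisors of 6: 1, 2, 3, 6; μ(6/d) for each: 1, -1, -1, 1.
Σ = 2^1 − 2^2 − 2^3 + 2^6 = 54.
N = 54/6 = 9.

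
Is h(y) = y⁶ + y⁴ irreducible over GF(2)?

No

Check for roots in GF(2): h(0) = 0 → root; h(1) = 0 → root.
h(0) = 0, so (y) divides h(y); h is reducible.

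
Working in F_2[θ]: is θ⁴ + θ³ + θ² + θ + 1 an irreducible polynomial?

Write h(θ) = θ⁴ + θ³ + θ² + θ + 1.
Check for roots in F_2: h(0) = 1; h(1) = 1.
No roots, so no linear factors.
Monic irreducibles of degree 2 over GF(2): θ² + θ + 1.
None of them divide h (all give nonzero remainder).
No irreducible factor of degree ≤ 2 exists, so h is irreducible over GF(2).

Yes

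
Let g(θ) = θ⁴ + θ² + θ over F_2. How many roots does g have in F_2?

Evaluate at each of the 2 elements of F_2:
g(0) = 0 → root; g(1) = 1.
Roots: {0}.

1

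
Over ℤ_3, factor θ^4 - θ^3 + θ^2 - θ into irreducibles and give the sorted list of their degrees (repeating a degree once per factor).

Write f(θ) = θ^4 - θ^3 + θ^2 - θ.
Roots in ℤ_3: f(0) = 0 → root; f(1) = 0 → root; f(2) = 1.
Linear factors from roots: (θ), (θ - 1).
Complete factorization: f(θ) = (θ)·(θ - 1)·(θ^2 + 1).
Factor degrees with multiplicity: 1 + 1 + 2 = 4.

1, 1, 2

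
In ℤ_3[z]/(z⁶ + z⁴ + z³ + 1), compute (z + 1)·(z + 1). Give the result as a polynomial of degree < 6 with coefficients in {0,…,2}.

z^2 + 2z + 1

Multiply in ℤ_3[z]: (z + 1)·(z + 1) = z² + 2z + 1.
Reduced: z² + 2z + 1.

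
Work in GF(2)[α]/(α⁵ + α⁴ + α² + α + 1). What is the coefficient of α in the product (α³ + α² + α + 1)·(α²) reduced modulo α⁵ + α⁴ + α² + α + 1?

Multiply in GF(2)[α]: (α³ + α² + α + 1)·(α²) = α⁵ + α⁴ + α³ + α².
Reduce using α⁵ ≡ α⁴ + α² + α + 1 (mod α⁵ + α⁴ + α² + α + 1).
Reduced: α³ + α + 1.

1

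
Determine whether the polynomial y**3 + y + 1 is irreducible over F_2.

Write g(y) = y**3 + y + 1.
Check for roots in F_2: g(0) = 1; g(1) = 1.
No roots. A degree-3 polynomial over a field with no linear factor is irreducible.

Yes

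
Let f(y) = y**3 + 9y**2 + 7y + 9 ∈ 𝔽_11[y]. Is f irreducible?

Check each element of 𝔽_11 for a root: f(0)=9, f(1)=4, f(2)=1, f(3)=6, f(4)=3, f(5)=9, f(6)=8, f(7)=6, f(8)=9, f(9)=1, f(10)=10.
No roots. A degree-3 polynomial over a field with no linear factor is irreducible.

Yes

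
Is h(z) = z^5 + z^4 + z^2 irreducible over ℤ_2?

No

Check for roots in ℤ_2: h(0) = 0 → root; h(1) = 1.
h(0) = 0, so (z) divides h(z); h is reducible.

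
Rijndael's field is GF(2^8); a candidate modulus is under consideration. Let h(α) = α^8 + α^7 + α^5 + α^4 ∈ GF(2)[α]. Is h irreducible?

No

Check for roots in GF(2): h(0) = 0 → root; h(1) = 0 → root.
h(0) = 0, so (α) divides h(α); h is reducible.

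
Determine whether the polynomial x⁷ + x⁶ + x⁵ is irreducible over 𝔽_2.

Write g(x) = x⁷ + x⁶ + x⁵.
Check for roots in 𝔽_2: g(0) = 0 → root; g(1) = 1.
g(0) = 0, so (x) divides g(x); g is reducible.

No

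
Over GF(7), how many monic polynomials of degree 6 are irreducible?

19544

Gauss's count: N_{7}(6) = (1/6) Σ_{d|6} μ(6/d)·7^d.
Divisors of 6: 1, 2, 3, 6; μ(6/d) for each: 1, -1, -1, 1.
Σ = 7^1 − 7^2 − 7^3 + 7^6 = 117264.
N = 117264/6 = 19544.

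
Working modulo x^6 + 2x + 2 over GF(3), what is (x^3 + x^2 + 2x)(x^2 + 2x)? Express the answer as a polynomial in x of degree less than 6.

Multiply in GF(3)[x]: (x^3 + x^2 + 2x)·(x^2 + 2x) = x^5 + x^3 + x^2.
Reduced: x^5 + x^3 + x^2.

x^5 + x^3 + x^2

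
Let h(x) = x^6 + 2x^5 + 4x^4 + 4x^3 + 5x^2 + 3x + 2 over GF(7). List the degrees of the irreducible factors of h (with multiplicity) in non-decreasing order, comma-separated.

1, 1, 1, 3

Linear factors from roots: (x + 6), (x + 5), (x + 3).
Complete factorization: h(x) = (x + 3)·(x + 5)·(x + 6)·(x^3 + 2x^2 + 4x + 5).
Factor degrees with multiplicity: 1 + 1 + 1 + 3 = 6.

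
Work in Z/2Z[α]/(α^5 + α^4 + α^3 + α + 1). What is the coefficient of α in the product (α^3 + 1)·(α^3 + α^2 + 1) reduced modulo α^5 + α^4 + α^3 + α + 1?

Multiply in Z/2Z[α]: (α^3 + 1)·(α^3 + α^2 + 1) = α^6 + α^5 + α^2 + 1.
Reduce using α^5 ≡ α^4 + α^3 + α + 1 (mod α^5 + α^4 + α^3 + α + 1).
Reduced: α^4 + α + 1.

1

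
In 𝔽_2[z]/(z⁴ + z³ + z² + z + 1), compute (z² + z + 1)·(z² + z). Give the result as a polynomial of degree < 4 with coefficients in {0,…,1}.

z^3 + z^2 + 1

Multiply in 𝔽_2[z]: (z² + z + 1)·(z² + z) = z⁴ + z.
Reduce using z⁴ ≡ z³ + z² + z + 1 (mod z⁴ + z³ + z² + z + 1).
Reduced: z³ + z² + 1.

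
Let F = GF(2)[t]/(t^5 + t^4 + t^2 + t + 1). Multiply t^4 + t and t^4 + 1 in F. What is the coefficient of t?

Multiply in GF(2)[t]: (t^4 + t)·(t^4 + 1) = t^8 + t^5 + t^4 + t.
Reduce using t^5 ≡ t^4 + t^2 + t + 1 (mod t^5 + t^4 + t^2 + t + 1).
Reduced: t^3 + t^2 + t + 1.

1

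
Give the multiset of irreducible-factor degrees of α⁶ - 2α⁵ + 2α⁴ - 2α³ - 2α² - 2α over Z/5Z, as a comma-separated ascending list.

Write g(α) = α⁶ - 2α⁵ + 2α⁴ - 2α³ - 2α² - 2α.
Roots in Z/5Z: g(0) = 0 → root; g(1) = 0 → root; g(2) = 4; g(3) = 2; g(4) = 2.
Linear factors from roots: (α), (α - 1).
Complete factorization: g(α) = (α)·(α - 1)·(α² + 2α - 2)·(α² + 2α - 1).
Factor degrees with multiplicity: 1 + 1 + 2 + 2 = 6.

1, 1, 2, 2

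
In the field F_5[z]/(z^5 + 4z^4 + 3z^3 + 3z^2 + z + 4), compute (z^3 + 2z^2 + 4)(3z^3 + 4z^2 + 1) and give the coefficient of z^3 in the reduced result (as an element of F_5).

0

Multiply in F_5[z]: (z^3 + 2z^2 + 4)·(3z^3 + 4z^2 + 1) = 3z^6 + 3z^4 + 3z^3 + 3z^2 + 4.
Reduce using z^5 ≡ z^4 + 2z^3 + 2z^2 + 4z + 1 (mod z^5 + 4z^4 + 3z^3 + 3z^2 + z + 4).
Reduced: 2z^4 + z^2 + 2.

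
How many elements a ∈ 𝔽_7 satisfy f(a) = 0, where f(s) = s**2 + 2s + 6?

2

Evaluate at each of the 7 elements of 𝔽_7:
f(0) = 6; f(1) = 2; f(2) = 0 → root; f(3) = 0 → root; f(4) = 2; f(5) = 6; f(6) = 5.
Roots: {2, 3}.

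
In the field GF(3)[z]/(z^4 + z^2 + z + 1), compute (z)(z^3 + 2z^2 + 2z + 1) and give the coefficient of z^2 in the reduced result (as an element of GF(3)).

Multiply in GF(3)[z]: (z)·(z^3 + 2z^2 + 2z + 1) = z^4 + 2z^3 + 2z^2 + z.
Reduce using z^4 ≡ 2z^2 + 2z + 2 (mod z^4 + z^2 + z + 1).
Reduced: 2z^3 + z^2 + 2.

1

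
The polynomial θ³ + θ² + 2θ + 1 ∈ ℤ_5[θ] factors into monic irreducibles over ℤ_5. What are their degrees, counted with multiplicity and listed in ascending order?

Write h(θ) = θ³ + θ² + 2θ + 1.
Roots in ℤ_5: h(0) = 1; h(1) = 0 → root; h(2) = 2; h(3) = 3; h(4) = 4.
Linear factors from roots: (θ - 1).
Complete factorization: h(θ) = (θ - 1)·(θ² + 2θ - 1).
Factor degrees with multiplicity: 1 + 2 = 3.

1, 2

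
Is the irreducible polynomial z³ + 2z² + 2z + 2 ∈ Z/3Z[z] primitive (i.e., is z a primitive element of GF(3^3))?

Write f(z) = z³ + 2z² + 2z + 2.
|GF(3^3)^×| = 3^3 − 1 = 26. Prime factorization: 26 = 2·13.
f is primitive ⇔ z has order 26 in GF(3)[z]/(f), i.e. z^(26/q) ≠ 1 for each prime q | 26.
z^(13) mod f = 1
z^(2) mod f = z².
Since z^(13) = 1, the order of z divides 13 < 26; not primitive.

No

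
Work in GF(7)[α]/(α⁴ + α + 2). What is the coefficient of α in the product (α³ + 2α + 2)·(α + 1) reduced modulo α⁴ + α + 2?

Multiply in GF(7)[α]: (α³ + 2α + 2)·(α + 1) = α⁴ + α³ + 2α² + 4α + 2.
Reduce using α⁴ ≡ 6α + 5 (mod α⁴ + α + 2).
Reduced: α³ + 2α² + 3α.

3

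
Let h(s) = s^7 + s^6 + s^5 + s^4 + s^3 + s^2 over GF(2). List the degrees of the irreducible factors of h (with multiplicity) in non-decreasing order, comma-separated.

1, 1, 1, 2, 2

Roots in GF(2): h(0) = 0 → root; h(1) = 0 → root.
Linear factors from roots: (s), (s + 1).
Complete factorization: h(s) = (s + 1)·(s)^2·(s^2 + s + 1)^2.
Factor degrees with multiplicity: 1 + 1 + 1 + 2 + 2 = 7.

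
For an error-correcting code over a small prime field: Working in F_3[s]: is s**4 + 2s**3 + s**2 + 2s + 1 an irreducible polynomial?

Yes

Write f(s) = s**4 + 2s**3 + s**2 + 2s + 1.
Check for roots in F_3: f(0) = 1; f(1) = 1; f(2) = 2.
No roots, so no linear factors.
Monic irreducibles of degree 2 over GF(3): s**2 + 1, s**2 + s + 2, s**2 + 2s + 2.
None of them divide f (all give nonzero remainder).
No irreducible factor of degree ≤ 2 exists, so f is irreducible over GF(3).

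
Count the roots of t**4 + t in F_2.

Write f(t) = t**4 + t.
Evaluate at each of the 2 elements of F_2:
f(0) = 0 → root; f(1) = 0 → root.
Roots: {0, 1}.

2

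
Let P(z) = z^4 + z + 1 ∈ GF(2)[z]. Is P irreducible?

Check for roots in GF(2): P(0) = 1; P(1) = 1.
No roots, so no linear factors.
Monic irreducibles of degree 2 over GF(2): z^2 + z + 1.
None of them divide P (all give nonzero remainder).
No irreducible factor of degree ≤ 2 exists, so P is irreducible over GF(2).

Yes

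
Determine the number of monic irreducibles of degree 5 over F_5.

624

x^(5^5) − x is the product of all monic irreducibles of degree dividing 5; Möbius inversion gives N = (1/5) Σ μ(5/d)·5^d.
Divisors of 5: 1, 5; μ(5/d) for each: -1, 1.
Σ = − 5^1 + 5^5 = 3120.
N = 3120/5 = 624.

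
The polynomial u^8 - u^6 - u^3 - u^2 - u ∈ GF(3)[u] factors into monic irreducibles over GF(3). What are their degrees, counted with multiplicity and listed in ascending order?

Write g(u) = u^8 - u^6 - u^3 - u^2 - u.
Roots in GF(3): g(0) = 0 → root; g(1) = 0 → root; g(2) = 1.
Linear factors from roots: (u), (u - 1).
Complete factorization: g(u) = (u)·(u - 1)·(u^2 + 1)·(u^2 - u - 1)^2.
Factor degrees with multiplicity: 1 + 1 + 2 + 2 + 2 = 8.

1, 1, 2, 2, 2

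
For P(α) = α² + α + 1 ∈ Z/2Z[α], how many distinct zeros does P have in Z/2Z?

Evaluate at each of the 2 elements of Z/2Z:
P(0) = 1; P(1) = 1.
No element is a root.

0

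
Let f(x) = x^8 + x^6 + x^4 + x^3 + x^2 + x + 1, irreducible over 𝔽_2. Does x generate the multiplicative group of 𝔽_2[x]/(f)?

|GF(2^8)^×| = 2^8 − 1 = 255. Prime factorization: 255 = 3·5·17.
f is primitive ⇔ x has order 255 in GF(2)[x]/(f), i.e. x^(255/q) ≠ 1 for each prime q | 255.
x^(85) mod f = x^4 + x^3 + x.
x^(51) mod f = x^6 + x^3.
x^(15) mod f = x^6 + x + 1.
None equal 1, so x has full order 255; f is primitive.

Yes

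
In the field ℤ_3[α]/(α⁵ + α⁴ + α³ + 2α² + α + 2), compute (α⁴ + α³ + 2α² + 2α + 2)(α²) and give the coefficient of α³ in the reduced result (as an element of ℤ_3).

0

Multiply in ℤ_3[α]: (α⁴ + α³ + 2α² + 2α + 2)·(α²) = α⁶ + α⁵ + 2α⁴ + 2α³ + 2α².
Reduce using α⁵ ≡ 2α⁴ + 2α³ + α² + 2α + 1 (mod α⁵ + α⁴ + α³ + 2α² + α + 2).
Reduced: α⁴ + α² + α.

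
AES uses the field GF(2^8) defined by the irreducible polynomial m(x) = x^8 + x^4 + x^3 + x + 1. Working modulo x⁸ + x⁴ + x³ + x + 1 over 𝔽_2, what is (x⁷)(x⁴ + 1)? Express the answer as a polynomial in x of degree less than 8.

x^6 + x^4 + x^3

Multiply in 𝔽_2[x]: (x⁷)·(x⁴ + 1) = x¹¹ + x⁷.
Reduce using x⁸ ≡ x⁴ + x³ + x + 1 (mod x⁸ + x⁴ + x³ + x + 1).
Reduced: x⁶ + x⁴ + x³.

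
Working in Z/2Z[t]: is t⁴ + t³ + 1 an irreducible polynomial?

Yes

Write m(t) = t⁴ + t³ + 1.
Check for roots in Z/2Z: m(0) = 1; m(1) = 1.
No roots, so no linear factors.
Monic irreducibles of degree 2 over GF(2): t² + t + 1.
None of them divide m (all give nonzero remainder).
No irreducible factor of degree ≤ 2 exists, so m is irreducible over GF(2).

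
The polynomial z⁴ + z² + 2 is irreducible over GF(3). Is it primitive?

No

Write f(z) = z⁴ + z² + 2.
|GF(3^4)^×| = 3^4 − 1 = 80. Prime factorization: 80 = 2^4·5.
f is primitive ⇔ z has order 80 in GF(3)[z]/(f), i.e. z^(80/q) ≠ 1 for each prime q | 80.
z^(40) mod f = 2.
z^(16) mod f = 1
Since z^(16) = 1, the order of z divides 16 < 80; not primitive.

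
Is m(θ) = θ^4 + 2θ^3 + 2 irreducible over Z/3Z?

Check for roots in Z/3Z: m(0) = 2; m(1) = 2; m(2) = 1.
No roots, so no linear factors.
Monic irreducibles of degree 2 over GF(3): θ^2 + 1, θ^2 + θ + 2, θ^2 + 2θ + 2.
None of them divide m (all give nonzero remainder).
No irreducible factor of degree ≤ 2 exists, so m is irreducible over GF(3).

Yes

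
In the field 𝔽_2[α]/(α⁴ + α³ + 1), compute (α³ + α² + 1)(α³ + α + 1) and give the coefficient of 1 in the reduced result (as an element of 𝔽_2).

Multiply in 𝔽_2[α]: (α³ + α² + 1)·(α³ + α + 1) = α⁶ + α⁵ + α⁴ + α³ + α² + α + 1.
Reduce using α⁴ ≡ α³ + 1 (mod α⁴ + α³ + 1).
Reduced: α.

0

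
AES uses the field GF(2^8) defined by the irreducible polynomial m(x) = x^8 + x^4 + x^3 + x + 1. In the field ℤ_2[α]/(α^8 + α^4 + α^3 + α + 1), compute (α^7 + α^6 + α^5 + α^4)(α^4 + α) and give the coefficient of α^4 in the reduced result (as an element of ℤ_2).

Multiply in ℤ_2[α]: (α^7 + α^6 + α^5 + α^4)·(α^4 + α) = α^11 + α^10 + α^9 + α^7 + α^6 + α^5.
Reduce using α^8 ≡ α^4 + α^3 + α + 1 (mod α^8 + α^4 + α^3 + α + 1).
Reduced: α^6 + α^5 + α.

0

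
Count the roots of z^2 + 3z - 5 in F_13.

2

Write h(z) = z^2 + 3z - 5.
Evaluate at each of the 13 elements of F_13:
h(0) = 8; h(1) = 12; h(2) = 5; h(3) = 0 → root; h(4) = 10; h(5) = 9; h(6) = 10; h(7) = 0 → root; h(8) = 5; h(9) = 12; h(10) = 8; h(11) = 6; h(12) = 6.
Roots: {3, 7}.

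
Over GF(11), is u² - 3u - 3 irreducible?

Write g(u) = u² - 3u - 3.
Check each element of GF(11) for a root: g(0)=8, g(1)=6, g(2)=6, g(3)=8, g(4)=1, g(5)=7, g(6)=4, g(7)=3, g(8)=4, g(9)=7, g(10)=1.
No roots. A degree-2 polynomial over a field with no linear factor is irreducible.

Yes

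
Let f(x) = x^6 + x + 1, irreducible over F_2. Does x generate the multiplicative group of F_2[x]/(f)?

|GF(2^6)^×| = 2^6 − 1 = 63. Prime factorization: 63 = 3^2·7.
f is primitive ⇔ x has order 63 in GF(2)[x]/(f), i.e. x^(63/q) ≠ 1 for each prime q | 63.
x^(21) mod f = x^5 + x^4 + x^3 + x + 1.
x^(9) mod f = x^4 + x^3.
None equal 1, so x has full order 63; f is primitive.

Yes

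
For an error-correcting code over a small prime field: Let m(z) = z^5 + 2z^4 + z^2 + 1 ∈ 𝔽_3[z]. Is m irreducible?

Check for roots in 𝔽_3: m(0) = 1; m(1) = 2; m(2) = 0 → root.
m(2) = 0, so (z − 2) divides m(z); m is reducible.

No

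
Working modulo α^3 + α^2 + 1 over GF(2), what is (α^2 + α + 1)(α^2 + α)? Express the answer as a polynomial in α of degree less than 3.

Multiply in GF(2)[α]: (α^2 + α + 1)·(α^2 + α) = α^4 + α.
Reduce using α^3 ≡ α^2 + 1 (mod α^3 + α^2 + 1).
Reduced: α^2 + 1.

α^2 + 1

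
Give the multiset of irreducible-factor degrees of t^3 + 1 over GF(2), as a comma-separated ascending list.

Write h(t) = t^3 + 1.
Roots in GF(2): h(0) = 1; h(1) = 0 → root.
Linear factors from roots: (t + 1).
Complete factorization: h(t) = (t + 1)·(t^2 + t + 1).
Factor degrees with multiplicity: 1 + 2 = 3.

1, 2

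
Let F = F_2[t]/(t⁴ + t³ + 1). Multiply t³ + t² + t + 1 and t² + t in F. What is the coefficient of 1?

1

Multiply in F_2[t]: (t³ + t² + t + 1)·(t² + t) = t⁵ + t.
Reduce using t⁴ ≡ t³ + 1 (mod t⁴ + t³ + 1).
Reduced: t³ + 1.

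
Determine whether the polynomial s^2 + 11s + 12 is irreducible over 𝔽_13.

Write g(s) = s^2 + 11s + 12.
Check each element of 𝔽_13 for a root: g(0)=12, g(1)=11, g(2)=12, g(3)=2, g(4)=7, g(5)=1, g(6)=10, g(7)=8, g(8)=8, g(9)=10, g(10)=1, g(11)=7, g(12)=2.
No roots. A degree-2 polynomial over a field with no linear factor is irreducible.

Yes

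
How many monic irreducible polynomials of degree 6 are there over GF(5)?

2580

Gauss's count: N_{5}(6) = (1/6) Σ_{d|6} μ(6/d)·5^d.
Divisors of 6: 1, 2, 3, 6; μ(6/d) for each: 1, -1, -1, 1.
Σ = 5^1 − 5^2 − 5^3 + 5^6 = 15480.
N = 15480/6 = 2580.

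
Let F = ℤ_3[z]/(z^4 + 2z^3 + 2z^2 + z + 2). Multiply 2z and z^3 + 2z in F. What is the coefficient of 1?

Multiply in ℤ_3[z]: (2z)·(z^3 + 2z) = 2z^4 + z^2.
Reduce using z^4 ≡ z^3 + z^2 + 2z + 1 (mod z^4 + 2z^3 + 2z^2 + z + 2).
Reduced: 2z^3 + z + 2.

2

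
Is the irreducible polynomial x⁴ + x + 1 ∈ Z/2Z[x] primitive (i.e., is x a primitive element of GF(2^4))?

Yes

Write f(x) = x⁴ + x + 1.
|GF(2^4)^×| = 2^4 − 1 = 15. Prime factorization: 15 = 3·5.
f is primitive ⇔ x has order 15 in GF(2)[x]/(f), i.e. x^(15/q) ≠ 1 for each prime q | 15.
x^(5) mod f = x² + x.
x^(3) mod f = x³.
None equal 1, so x has full order 15; f is primitive.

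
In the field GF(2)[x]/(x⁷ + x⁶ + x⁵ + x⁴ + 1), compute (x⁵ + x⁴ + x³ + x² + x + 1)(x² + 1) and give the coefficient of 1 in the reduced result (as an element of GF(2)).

0

Multiply in GF(2)[x]: (x⁵ + x⁴ + x³ + x² + x + 1)·(x² + 1) = x⁷ + x⁶ + x + 1.
Reduce using x⁷ ≡ x⁶ + x⁵ + x⁴ + 1 (mod x⁷ + x⁶ + x⁵ + x⁴ + 1).
Reduced: x⁵ + x⁴ + x.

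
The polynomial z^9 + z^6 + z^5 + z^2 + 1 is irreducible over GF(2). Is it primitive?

Write f(z) = z^9 + z^6 + z^5 + z^2 + 1.
|GF(2^9)^×| = 2^9 − 1 = 511. Prime factorization: 511 = 7·73.
f is primitive ⇔ z has order 511 in GF(2)[z]/(f), i.e. z^(511/q) ≠ 1 for each prime q | 511.
z^(73) mod f = 1
z^(7) mod f = z^7.
Since z^(73) = 1, the order of z divides 73 < 511; not primitive.

No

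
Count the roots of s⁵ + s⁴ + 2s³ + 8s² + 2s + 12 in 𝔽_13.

3

Write h(s) = s⁵ + s⁴ + 2s³ + 8s² + 2s + 12.
Evaluate at each of the 13 elements of 𝔽_13:
h(0) = 12; h(1) = 0 → root; h(2) = 8; h(3) = 0 → root; h(4) = 9; h(5) = 10; h(6) = 1; h(7) = 6; h(8) = 0 → root; h(9) = 3; h(10) = 5; h(11) = 8; h(12) = 3.
Roots: {1, 3, 8}.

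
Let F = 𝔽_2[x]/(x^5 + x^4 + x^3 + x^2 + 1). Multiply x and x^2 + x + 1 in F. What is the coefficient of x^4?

0

Multiply in 𝔽_2[x]: (x)·(x^2 + x + 1) = x^3 + x^2 + x.
Reduced: x^3 + x^2 + x.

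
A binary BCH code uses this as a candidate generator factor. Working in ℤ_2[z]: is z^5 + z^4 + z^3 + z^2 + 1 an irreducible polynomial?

Yes

Write h(z) = z^5 + z^4 + z^3 + z^2 + 1.
Check for roots in ℤ_2: h(0) = 1; h(1) = 1.
No roots, so no linear factors.
Monic irreducibles of degree 2 over GF(2): z^2 + z + 1.
None of them divide h (all give nonzero remainder).
No irreducible factor of degree ≤ 2 exists, so h is irreducible over GF(2).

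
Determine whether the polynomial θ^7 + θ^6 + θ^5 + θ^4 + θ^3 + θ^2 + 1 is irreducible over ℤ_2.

Write f(θ) = θ^7 + θ^6 + θ^5 + θ^4 + θ^3 + θ^2 + 1.
Check for roots in ℤ_2: f(0) = 1; f(1) = 1.
No roots, so no linear factors.
Monic irreducibles of degree 2 over GF(2): θ^2 + θ + 1.
None of them divide f (all give nonzero remainder).
Monic irreducibles of degree 3 over GF(2): θ^3 + θ + 1, θ^3 + θ^2 + 1.
None of them divide f (all give nonzero remainder).
No irreducible factor of degree ≤ 3 exists, so f is irreducible over GF(2).

Yes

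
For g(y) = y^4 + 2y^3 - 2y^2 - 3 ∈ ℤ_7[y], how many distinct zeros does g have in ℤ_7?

1

Evaluate at each of the 7 elements of ℤ_7:
g(0) = 4; g(1) = 5; g(2) = 0 → root; g(3) = 2; g(4) = 6; g(5) = 3; g(6) = 1.
Roots: {2}.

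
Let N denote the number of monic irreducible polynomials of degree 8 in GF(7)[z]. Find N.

720300

x^(7^8) − x is the product of all monic irreducibles of degree dividing 8; Möbius inversion gives N = (1/8) Σ μ(8/d)·7^d.
Divisors of 8: 1, 2, 4, 8; μ(8/d) for each: 0, 0, -1, 1.
Σ = − 7^4 + 7^8 = 5762400.
N = 5762400/8 = 720300.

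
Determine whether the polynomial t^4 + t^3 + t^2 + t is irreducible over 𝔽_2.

Write f(t) = t^4 + t^3 + t^2 + t.
Check for roots in 𝔽_2: f(0) = 0 → root; f(1) = 0 → root.
f(0) = 0, so (t) divides f(t); f is reducible.

No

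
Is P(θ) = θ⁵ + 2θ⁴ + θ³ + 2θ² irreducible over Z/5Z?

No

Check for roots in Z/5Z: P(0) = 0 → root; P(1) = 1; P(2) = 0 → root; P(3) = 0 → root; P(4) = 2.
P(0) = 0, so (θ) divides P(θ); P is reducible.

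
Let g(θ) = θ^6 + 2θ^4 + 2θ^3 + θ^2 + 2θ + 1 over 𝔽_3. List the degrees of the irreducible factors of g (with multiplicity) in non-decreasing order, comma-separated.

Roots in 𝔽_3: g(0) = 1; g(1) = 0 → root; g(2) = 1.
Linear factors from roots: (θ + 2).
Complete factorization: g(θ) = (θ + 2)^2·(θ^2 + θ + 2)^2.
Factor degrees with multiplicity: 1 + 1 + 2 + 2 = 6.

1, 1, 2, 2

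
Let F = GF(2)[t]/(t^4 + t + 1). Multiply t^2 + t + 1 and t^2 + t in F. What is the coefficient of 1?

Multiply in GF(2)[t]: (t^2 + t + 1)·(t^2 + t) = t^4 + t.
Reduce using t^4 ≡ t + 1 (mod t^4 + t + 1).
Reduced: 1.

1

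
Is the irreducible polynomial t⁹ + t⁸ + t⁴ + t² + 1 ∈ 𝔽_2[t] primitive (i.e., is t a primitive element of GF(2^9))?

Yes

Write f(t) = t⁹ + t⁸ + t⁴ + t² + 1.
|GF(2^9)^×| = 2^9 − 1 = 511. Prime factorization: 511 = 7·73.
f is primitive ⇔ t has order 511 in GF(2)[t]/(f), i.e. t^(511/q) ≠ 1 for each prime q | 511.
t^(73) mod f = t⁷ + t⁶ + t⁵ + t⁴ + t³ + 1.
t^(7) mod f = t⁷.
None equal 1, so t has full order 511; f is primitive.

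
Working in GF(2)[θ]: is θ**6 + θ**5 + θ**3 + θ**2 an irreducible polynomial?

No

Write g(θ) = θ**6 + θ**5 + θ**3 + θ**2.
Check for roots in GF(2): g(0) = 0 → root; g(1) = 0 → root.
g(0) = 0, so (θ) divides g(θ); g is reducible.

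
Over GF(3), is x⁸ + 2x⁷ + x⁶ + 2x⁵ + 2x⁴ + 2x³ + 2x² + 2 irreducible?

Write m(x) = x⁸ + 2x⁷ + x⁶ + 2x⁵ + 2x⁴ + 2x³ + 2x² + 2.
Check for roots in GF(3): m(0) = 2; m(1) = 2; m(2) = 2.
No roots, so no linear factors.
Monic irreducibles of degree 2 over GF(3): x² + 1, x² + x + 2, x² + 2x + 2.
None of them divide m (all give nonzero remainder).
Degree-3 irreducible divisors: test the 8 monic irreducibles of degree 3 over GF(3).
None of them divide m (all give nonzero remainder).
Degree-4 irreducible divisors: test the 18 monic irreducibles of degree 4 over GF(3).
None of them divide m (all give nonzero remainder).
No irreducible factor of degree ≤ 4 exists, so m is irreducible over GF(3).

Yes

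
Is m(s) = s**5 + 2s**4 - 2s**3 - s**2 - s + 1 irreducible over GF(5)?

No

Check for roots in GF(5): m(0) = 1; m(1) = 0 → root; m(2) = 3; m(3) = 0 → root; m(4) = 4.
m(1) = 0, so (s − 1) divides m(s); m is reducible.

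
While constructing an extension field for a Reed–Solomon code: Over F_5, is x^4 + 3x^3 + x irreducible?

No

Write P(x) = x^4 + 3x^3 + x.
Check for roots in F_5: P(0) = 0 → root; P(1) = 0 → root; P(2) = 2; P(3) = 0 → root; P(4) = 2.
P(0) = 0, so (x) divides P(x); P is reducible.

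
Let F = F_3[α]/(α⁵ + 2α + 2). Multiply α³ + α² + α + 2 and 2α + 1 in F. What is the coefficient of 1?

2

Multiply in F_3[α]: (α³ + α² + α + 2)·(2α + 1) = 2α⁴ + 2α + 2.
Reduced: 2α⁴ + 2α + 2.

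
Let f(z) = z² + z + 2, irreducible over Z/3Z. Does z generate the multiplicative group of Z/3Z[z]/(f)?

|GF(3^2)^×| = 3^2 − 1 = 8. Prime factorization: 8 = 2^3.
f is primitive ⇔ z has order 8 in GF(3)[z]/(f), i.e. z^(8/q) ≠ 1 for each prime q | 8.
z^(4) mod f = 2.
None equal 1, so z has full order 8; f is primitive.

Yes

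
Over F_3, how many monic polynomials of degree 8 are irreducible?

810

By the necklace-counting formula, N_3(8) = (1/8) Σ_{d|8} μ(8/d)·3^d.
Divisors of 8: 1, 2, 4, 8; μ(8/d) for each: 0, 0, -1, 1.
Σ = − 3^4 + 3^8 = 6480.
N = 6480/8 = 810.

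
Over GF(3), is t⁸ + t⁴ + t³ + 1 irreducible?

Yes

Write m(t) = t⁸ + t⁴ + t³ + 1.
Check for roots in GF(3): m(0) = 1; m(1) = 1; m(2) = 2.
No roots, so no linear factors.
Monic irreducibles of degree 2 over GF(3): t² + 1, t² + t + 2, t² + 2t + 2.
None of them divide m (all give nonzero remainder).
Degree-3 irreducible divisors: test the 8 monic irreducibles of degree 3 over GF(3).
None of them divide m (all give nonzero remainder).
Degree-4 irreducible divisors: test the 18 monic irreducibles of degree 4 over GF(3).
None of them divide m (all give nonzero remainder).
No irreducible factor of degree ≤ 4 exists, so m is irreducible over GF(3).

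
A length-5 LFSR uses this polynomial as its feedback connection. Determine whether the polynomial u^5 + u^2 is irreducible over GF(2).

Write P(u) = u^5 + u^2.
Check for roots in GF(2): P(0) = 0 → root; P(1) = 0 → root.
P(0) = 0, so (u) divides P(u); P is reducible.

No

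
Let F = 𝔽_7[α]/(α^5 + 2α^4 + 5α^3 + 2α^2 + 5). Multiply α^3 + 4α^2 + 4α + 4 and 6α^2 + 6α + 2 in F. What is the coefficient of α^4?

Multiply in 𝔽_7[α]: (α^3 + 4α^2 + 4α + 4)·(6α^2 + 6α + 2) = 6α^5 + 2α^4 + α^3 + 4α + 1.
Reduce using α^5 ≡ 5α^4 + 2α^3 + 5α^2 + 2 (mod α^5 + 2α^4 + 5α^3 + 2α^2 + 5).
Reduced: 4α^4 + 6α^3 + 2α^2 + 4α + 6.

4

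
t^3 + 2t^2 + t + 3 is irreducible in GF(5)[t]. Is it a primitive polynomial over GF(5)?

Yes

Write f(t) = t^3 + 2t^2 + t + 3.
|GF(5^3)^×| = 5^3 − 1 = 124. Prime factorization: 124 = 2^2·31.
f is primitive ⇔ t has order 124 in GF(5)[t]/(f), i.e. t^(124/q) ≠ 1 for each prime q | 124.
t^(62) mod f = 4.
t^(4) mod f = 3t^2 + 4t + 1.
None equal 1, so t has full order 124; f is primitive.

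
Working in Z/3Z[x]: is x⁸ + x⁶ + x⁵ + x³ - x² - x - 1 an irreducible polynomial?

Yes

Write g(x) = x⁸ + x⁶ + x⁵ + x³ - x² - x - 1.
Check for roots in Z/3Z: g(0) = 2; g(1) = 1; g(2) = 2.
No roots, so no linear factors.
Monic irreducibles of degree 2 over GF(3): x² + 1, x² + x - 1, x² - x - 1.
None of them divide g (all give nonzero remainder).
Degree-3 irreducible divisors: test the 8 monic irreducibles of degree 3 over GF(3).
None of them divide g (all give nonzero remainder).
Degree-4 irreducible divisors: test the 18 monic irreducibles of degree 4 over GF(3).
None of them divide g (all give nonzero remainder).
No irreducible factor of degree ≤ 4 exists, so g is irreducible over GF(3).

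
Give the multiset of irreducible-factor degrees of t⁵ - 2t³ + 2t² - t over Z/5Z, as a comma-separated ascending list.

1, 1, 3

Write h(t) = t⁵ - 2t³ + 2t² - t.
Roots in Z/5Z: h(0) = 0 → root; h(1) = 0 → root; h(2) = 2; h(3) = 4; h(4) = 4.
Linear factors from roots: (t), (t - 1).
Complete factorization: h(t) = (t)·(t - 1)·(t³ + t² - t + 1).
Factor degrees with multiplicity: 1 + 1 + 3 = 5.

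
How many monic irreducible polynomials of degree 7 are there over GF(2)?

18

By the necklace-counting formula, N_2(7) = (1/7) Σ_{d|7} μ(7/d)·2^d.
Divisors of 7: 1, 7; μ(7/d) for each: -1, 1.
Σ = − 2^1 + 2^7 = 126.
N = 126/7 = 18.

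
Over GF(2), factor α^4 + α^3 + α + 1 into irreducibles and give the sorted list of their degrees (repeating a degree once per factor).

Write g(α) = α^4 + α^3 + α + 1.
Roots in GF(2): g(0) = 1; g(1) = 0 → root.
Linear factors from roots: (α + 1).
Complete factorization: g(α) = (α + 1)^2·(α^2 + α + 1).
Factor degrees with multiplicity: 1 + 1 + 2 = 4.

1, 1, 2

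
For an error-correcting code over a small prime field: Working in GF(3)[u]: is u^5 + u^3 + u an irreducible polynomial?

Write f(u) = u^5 + u^3 + u.
Check for roots in GF(3): f(0) = 0 → root; f(1) = 0 → root; f(2) = 0 → root.
f(0) = 0, so (u) divides f(u); f is reducible.

No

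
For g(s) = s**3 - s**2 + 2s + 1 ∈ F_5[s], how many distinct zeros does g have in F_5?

1

Evaluate at each of the 5 elements of F_5:
g(0) = 1; g(1) = 3; g(2) = 4; g(3) = 0 → root; g(4) = 2.
Roots: {3}.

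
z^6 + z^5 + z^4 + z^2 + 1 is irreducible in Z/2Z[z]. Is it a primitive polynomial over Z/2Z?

No

Write f(z) = z^6 + z^5 + z^4 + z^2 + 1.
|GF(2^6)^×| = 2^6 − 1 = 63. Prime factorization: 63 = 3^2·7.
f is primitive ⇔ z has order 63 in GF(2)[z]/(f), i.e. z^(63/q) ≠ 1 for each prime q | 63.
z^(21) mod f = 1
z^(9) mod f = z^3 + 1.
Since z^(21) = 1, the order of z divides 21 < 63; not primitive.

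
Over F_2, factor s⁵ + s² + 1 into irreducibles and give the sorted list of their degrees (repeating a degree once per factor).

5

Write f(s) = s⁵ + s² + 1.
Roots in F_2: f(0) = 1; f(1) = 1.
Complete factorization: f(s) = (s⁵ + s² + 1).
Factor degrees with multiplicity: 5 = 5.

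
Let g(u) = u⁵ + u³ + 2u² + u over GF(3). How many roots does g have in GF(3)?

1

Evaluate at each of the 3 elements of GF(3):
g(0) = 0 → root; g(1) = 2; g(2) = 2.
Roots: {0}.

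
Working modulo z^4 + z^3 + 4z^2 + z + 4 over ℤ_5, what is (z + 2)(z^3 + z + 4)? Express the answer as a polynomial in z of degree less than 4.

z^3 + 2z^2 + 4

Multiply in ℤ_5[z]: (z + 2)·(z^3 + z + 4) = z^4 + 2z^3 + z^2 + z + 3.
Reduce using z^4 ≡ 4z^3 + z^2 + 4z + 1 (mod z^4 + z^3 + 4z^2 + z + 4).
Reduced: z^3 + 2z^2 + 4.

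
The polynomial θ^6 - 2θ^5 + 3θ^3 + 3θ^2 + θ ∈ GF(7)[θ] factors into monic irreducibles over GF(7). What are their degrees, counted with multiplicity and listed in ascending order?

1, 2, 3

Write f(θ) = θ^6 - 2θ^5 + 3θ^3 + 3θ^2 + θ.
Linear factors from roots: (θ).
Complete factorization: f(θ) = (θ)·(θ^2 + 3θ + 1)·(θ^3 + 2θ^2 + 1).
Factor degrees with multiplicity: 1 + 2 + 3 = 6.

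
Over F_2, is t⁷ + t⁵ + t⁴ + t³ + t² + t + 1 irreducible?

Yes

Write m(t) = t⁷ + t⁵ + t⁴ + t³ + t² + t + 1.
Check for roots in F_2: m(0) = 1; m(1) = 1.
No roots, so no linear factors.
Monic irreducibles of degree 2 over GF(2): t² + t + 1.
None of them divide m (all give nonzero remainder).
Monic irreducibles of degree 3 over GF(2): t³ + t + 1, t³ + t² + 1.
None of them divide m (all give nonzero remainder).
No irreducible factor of degree ≤ 3 exists, so m is irreducible over GF(2).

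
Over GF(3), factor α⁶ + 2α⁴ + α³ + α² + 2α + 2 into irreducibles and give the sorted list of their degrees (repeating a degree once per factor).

1, 1, 1, 3

Write f(α) = α⁶ + 2α⁴ + α³ + α² + 2α + 2.
Roots in GF(3): f(0) = 2; f(1) = 0 → root; f(2) = 0 → root.
Linear factors from roots: (α + 2), (α + 1).
Complete factorization: f(α) = (α + 1)·(α + 2)^2·(α³ + α² + α + 2).
Factor degrees with multiplicity: 1 + 1 + 1 + 3 = 6.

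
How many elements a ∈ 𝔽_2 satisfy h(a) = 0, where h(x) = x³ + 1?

1

Evaluate at each of the 2 elements of 𝔽_2:
h(0) = 1; h(1) = 0 → root.
Roots: {1}.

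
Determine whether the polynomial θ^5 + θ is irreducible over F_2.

Write P(θ) = θ^5 + θ.
Check for roots in F_2: P(0) = 0 → root; P(1) = 0 → root.
P(0) = 0, so (θ) divides P(θ); P is reducible.

No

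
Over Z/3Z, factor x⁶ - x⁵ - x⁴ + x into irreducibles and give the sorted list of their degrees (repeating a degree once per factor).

Write g(x) = x⁶ - x⁵ - x⁴ + x.
Roots in Z/3Z: g(0) = 0 → root; g(1) = 0 → root; g(2) = 0 → root.
Linear factors from roots: (x), (x - 1), (x + 1).
Complete factorization: g(x) = (x)·(x - 1)·(x + 1)^2·(x² + x - 1).
Factor degrees with multiplicity: 1 + 1 + 1 + 1 + 2 = 6.

1, 1, 1, 1, 2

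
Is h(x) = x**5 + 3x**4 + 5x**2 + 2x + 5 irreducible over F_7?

Check for roots in F_7: h(0) = 5; h(1) = 2; h(2) = 4; h(3) = 3; h(4) = 2; h(5) = 2; h(6) = 3.
No roots, so no linear factors.
Degree-2 irreducible divisors: test the 21 monic irreducibles of degree 2 over GF(7).
None of them divide h (all give nonzero remainder).
No irreducible factor of degree ≤ 2 exists, so h is irreducible over GF(7).

Yes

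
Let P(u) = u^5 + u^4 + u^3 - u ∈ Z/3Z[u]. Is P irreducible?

No

Check for roots in Z/3Z: P(0) = 0 → root; P(1) = 2; P(2) = 0 → root.
P(0) = 0, so (u) divides P(u); P is reducible.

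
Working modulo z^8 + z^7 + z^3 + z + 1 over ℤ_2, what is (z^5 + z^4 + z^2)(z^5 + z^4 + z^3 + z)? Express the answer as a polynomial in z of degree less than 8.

z^7 + z^5 + z^4 + z^3 + 1

Multiply in ℤ_2[z]: (z^5 + z^4 + z^2)·(z^5 + z^4 + z^3 + z) = z^10 + z^3.
Reduce using z^8 ≡ z^7 + z^3 + z + 1 (mod z^8 + z^7 + z^3 + z + 1).
Reduced: z^7 + z^5 + z^4 + z^3 + 1.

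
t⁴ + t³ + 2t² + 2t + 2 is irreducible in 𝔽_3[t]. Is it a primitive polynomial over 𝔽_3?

Yes

Write f(t) = t⁴ + t³ + 2t² + 2t + 2.
|GF(3^4)^×| = 3^4 − 1 = 80. Prime factorization: 80 = 2^4·5.
f is primitive ⇔ t has order 80 in GF(3)[t]/(f), i.e. t^(80/q) ≠ 1 for each prime q | 80.
t^(40) mod f = 2.
t^(16) mod f = t² + t.
None equal 1, so t has full order 80; f is primitive.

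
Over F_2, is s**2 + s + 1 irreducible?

Yes

Write P(s) = s**2 + s + 1.
Check for roots in F_2: P(0) = 1; P(1) = 1.
No roots. A degree-2 polynomial over a field with no linear factor is irreducible.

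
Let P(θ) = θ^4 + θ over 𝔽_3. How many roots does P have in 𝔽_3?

Evaluate at each of the 3 elements of 𝔽_3:
P(0) = 0 → root; P(1) = 2; P(2) = 0 → root.
Roots: {0, 2}.

2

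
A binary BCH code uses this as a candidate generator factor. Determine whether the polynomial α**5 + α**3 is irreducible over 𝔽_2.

No

Write P(α) = α**5 + α**3.
Check for roots in 𝔽_2: P(0) = 0 → root; P(1) = 0 → root.
P(0) = 0, so (α) divides P(α); P is reducible.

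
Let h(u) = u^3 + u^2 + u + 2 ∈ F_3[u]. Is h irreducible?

Check for roots in F_3: h(0) = 2; h(1) = 2; h(2) = 1.
No roots. A degree-3 polynomial over a field with no linear factor is irreducible.

Yes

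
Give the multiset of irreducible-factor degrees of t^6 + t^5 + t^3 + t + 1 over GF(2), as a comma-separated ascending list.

Write g(t) = t^6 + t^5 + t^3 + t + 1.
Roots in GF(2): g(0) = 1; g(1) = 1.
Complete factorization: g(t) = (t^2 + t + 1)^3.
Factor degrees with multiplicity: 2 + 2 + 2 = 6.

2, 2, 2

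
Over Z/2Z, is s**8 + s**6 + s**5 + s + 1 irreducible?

Write P(s) = s**8 + s**6 + s**5 + s + 1.
Check for roots in Z/2Z: P(0) = 1; P(1) = 1.
No roots, so no linear factors.
Monic irreducibles of degree 2 over GF(2): s**2 + s + 1.
None of them divide P (all give nonzero remainder).
Monic irreducibles of degree 3 over GF(2): s**3 + s + 1, s**3 + s**2 + 1.
None of them divide P (all give nonzero remainder).
Monic irreducibles of degree 4 over GF(2): s**4 + s + 1, s**4 + s**3 + 1, s**4 + s**3 + s**2 + s + 1.
None of them divide P (all give nonzero remainder).
No irreducible factor of degree ≤ 4 exists, so P is irreducible over GF(2).

Yes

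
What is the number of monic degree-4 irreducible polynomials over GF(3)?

By the necklace-counting formula, N_3(4) = (1/4) Σ_{d|4} μ(4/d)·3^d.
Divisors of 4: 1, 2, 4; μ(4/d) for each: 0, -1, 1.
Σ = − 3^2 + 3^4 = 72.
N = 72/4 = 18.

18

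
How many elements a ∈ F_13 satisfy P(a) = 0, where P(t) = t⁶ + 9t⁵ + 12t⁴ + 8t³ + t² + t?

3

Evaluate at each of the 13 elements of F_13:
P(0) = 0 → root; P(1) = 6; P(2) = 3; P(3) = 8; P(4) = 3; P(5) = 7; P(6) = 10; P(7) = 3; P(8) = 0 → root; P(9) = 0 → root; P(10) = 6; P(11) = 10; P(12) = 9.
Roots: {0, 8, 9}.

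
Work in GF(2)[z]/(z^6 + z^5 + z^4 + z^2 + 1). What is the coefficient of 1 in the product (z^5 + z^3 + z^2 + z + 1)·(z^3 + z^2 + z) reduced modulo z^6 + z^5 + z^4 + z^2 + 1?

Multiply in GF(2)[z]: (z^5 + z^3 + z^2 + z + 1)·(z^3 + z^2 + z) = z^8 + z^7 + z^4 + z^3 + z.
Reduce using z^6 ≡ z^5 + z^4 + z^2 + 1 (mod z^6 + z^5 + z^4 + z^2 + 1).
Reduced: z^5 + z^4 + z^3 + z + 1.

1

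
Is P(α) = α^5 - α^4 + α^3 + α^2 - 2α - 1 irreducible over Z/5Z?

Yes

Check for roots in Z/5Z: P(0) = 4; P(1) = 4; P(2) = 3; P(3) = 1; P(4) = 4.
No roots, so no linear factors.
Degree-2 irreducible divisors: test the 10 monic irreducibles of degree 2 over GF(5).
None of them divide P (all give nonzero remainder).
No irreducible factor of degree ≤ 2 exists, so P is irreducible over GF(5).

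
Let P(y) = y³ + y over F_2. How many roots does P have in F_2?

Evaluate at each of the 2 elements of F_2:
P(0) = 0 → root; P(1) = 0 → root.
Roots: {0, 1}.

2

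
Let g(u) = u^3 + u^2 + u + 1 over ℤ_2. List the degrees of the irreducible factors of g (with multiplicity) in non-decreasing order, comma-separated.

Roots in ℤ_2: g(0) = 1; g(1) = 0 → root.
Linear factors from roots: (u + 1).
Complete factorization: g(u) = (u + 1)^3.
Factor degrees with multiplicity: 1 + 1 + 1 = 3.

1, 1, 1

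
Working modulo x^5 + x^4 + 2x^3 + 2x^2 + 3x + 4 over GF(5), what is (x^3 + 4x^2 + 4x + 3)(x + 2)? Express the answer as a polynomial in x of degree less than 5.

x^4 + x^3 + 2x^2 + x + 1

Multiply in GF(5)[x]: (x^3 + 4x^2 + 4x + 3)·(x + 2) = x^4 + x^3 + 2x^2 + x + 1.
Reduced: x^4 + x^3 + 2x^2 + x + 1.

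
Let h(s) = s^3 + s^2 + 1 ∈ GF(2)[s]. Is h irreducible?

Check for roots in GF(2): h(0) = 1; h(1) = 1.
No roots. A degree-3 polynomial over a field with no linear factor is irreducible.

Yes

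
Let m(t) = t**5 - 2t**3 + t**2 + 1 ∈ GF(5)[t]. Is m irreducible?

Yes

Check for roots in GF(5): m(0) = 1; m(1) = 1; m(2) = 1; m(3) = 4; m(4) = 3.
No roots, so no linear factors.
Degree-2 irreducible divisors: test the 10 monic irreducibles of degree 2 over GF(5).
None of them divide m (all give nonzero remainder).
No irreducible factor of degree ≤ 2 exists, so m is irreducible over GF(5).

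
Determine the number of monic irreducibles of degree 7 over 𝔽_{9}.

Gauss's count: N_{9}(7) = (1/7) Σ_{d|7} μ(7/d)·9^d.
Divisors of 7: 1, 7; μ(7/d) for each: -1, 1.
Σ = − 9^1 + 9^7 = 4782960.
N = 4782960/7 = 683280.

683280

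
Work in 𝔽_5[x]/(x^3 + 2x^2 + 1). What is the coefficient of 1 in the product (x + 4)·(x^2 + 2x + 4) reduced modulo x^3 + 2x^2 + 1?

Multiply in 𝔽_5[x]: (x + 4)·(x^2 + 2x + 4) = x^3 + x^2 + 2x + 1.
Reduce using x^3 ≡ 3x^2 + 4 (mod x^3 + 2x^2 + 1).
Reduced: 4x^2 + 2x.

0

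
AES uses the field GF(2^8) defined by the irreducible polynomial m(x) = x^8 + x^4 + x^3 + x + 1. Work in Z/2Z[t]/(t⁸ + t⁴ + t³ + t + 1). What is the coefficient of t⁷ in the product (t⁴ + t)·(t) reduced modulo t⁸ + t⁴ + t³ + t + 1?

0

Multiply in Z/2Z[t]: (t⁴ + t)·(t) = t⁵ + t².
Reduced: t⁵ + t².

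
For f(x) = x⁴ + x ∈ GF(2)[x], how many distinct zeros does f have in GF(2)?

2

Evaluate at each of the 2 elements of GF(2):
f(0) = 0 → root; f(1) = 0 → root.
Roots: {0, 1}.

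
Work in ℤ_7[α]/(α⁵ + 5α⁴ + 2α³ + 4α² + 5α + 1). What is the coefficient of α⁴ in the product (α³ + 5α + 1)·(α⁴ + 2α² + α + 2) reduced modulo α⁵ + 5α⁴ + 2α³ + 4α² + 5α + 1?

Multiply in ℤ_7[α]: (α³ + 5α + 1)·(α⁴ + 2α² + α + 2) = α⁷ + 2α⁴ + 5α³ + 4α + 2.
Reduce using α⁵ ≡ 2α⁴ + 5α³ + 3α² + 2α + 6 (mod α⁵ + 5α⁴ + 2α³ + 4α² + 5α + 1).
Reduced: 5α⁴ + 2α³ + 2α² + 6α.

5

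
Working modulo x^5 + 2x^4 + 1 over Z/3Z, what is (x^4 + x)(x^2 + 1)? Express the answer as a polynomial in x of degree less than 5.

Multiply in Z/3Z[x]: (x^4 + x)·(x^2 + 1) = x^6 + x^4 + x^3 + x.
Reduce using x^5 ≡ x^4 + 2 (mod x^5 + 2x^4 + 1).
Reduced: 2x^4 + x^3 + 2.

2x^4 + x^3 + 2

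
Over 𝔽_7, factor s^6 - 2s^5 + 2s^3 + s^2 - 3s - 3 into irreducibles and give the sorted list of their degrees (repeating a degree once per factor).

1, 1, 1, 3

Write g(s) = s^6 - 2s^5 + 2s^3 + s^2 - 3s - 3.
Linear factors from roots: (s - 3), (s + 3), (s + 2).
Complete factorization: g(s) = (s + 2)·(s + 3)·(s - 3)·(s^3 + 3s^2 + 3s - 1).
Factor degrees with multiplicity: 1 + 1 + 1 + 3 = 6.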